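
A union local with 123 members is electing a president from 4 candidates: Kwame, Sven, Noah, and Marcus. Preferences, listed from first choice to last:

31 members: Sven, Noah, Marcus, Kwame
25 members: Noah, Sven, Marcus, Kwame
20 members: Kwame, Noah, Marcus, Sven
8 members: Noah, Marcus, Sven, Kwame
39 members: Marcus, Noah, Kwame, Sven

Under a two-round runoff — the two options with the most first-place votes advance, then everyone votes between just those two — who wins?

Round 1 first-place votes: Kwame 20, Sven 31, Noah 33, Marcus 39.
Marcus and Noah advance.
Runoff: Marcus is preferred to Noah by 39 voters; Noah by 84.
Noah wins the runoff.

Noah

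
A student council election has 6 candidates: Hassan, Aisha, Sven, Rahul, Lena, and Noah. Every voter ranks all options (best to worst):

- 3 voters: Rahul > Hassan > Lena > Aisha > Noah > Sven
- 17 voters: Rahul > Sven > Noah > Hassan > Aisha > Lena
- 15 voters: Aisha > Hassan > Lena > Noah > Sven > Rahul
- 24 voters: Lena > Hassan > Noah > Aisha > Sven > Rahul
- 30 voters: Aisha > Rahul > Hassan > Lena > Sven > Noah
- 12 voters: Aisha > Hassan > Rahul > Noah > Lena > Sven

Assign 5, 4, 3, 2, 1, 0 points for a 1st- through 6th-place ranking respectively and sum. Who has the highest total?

Hassan: 3·4 + 17·2 + 15·4 + 24·4 + 30·3 + 12·4 = 340
Aisha: 3·2 + 17·1 + 15·5 + 24·2 + 30·5 + 12·5 = 356
Sven: 3·0 + 17·4 + 15·1 + 24·1 + 30·1 + 12·0 = 137
Rahul: 3·5 + 17·5 + 15·0 + 24·0 + 30·4 + 12·3 = 256
Lena: 3·3 + 17·0 + 15·3 + 24·5 + 30·2 + 12·1 = 246
Noah: 3·1 + 17·3 + 15·2 + 24·3 + 30·0 + 12·2 = 180
Aisha has the highest Borda score (356).

Aisha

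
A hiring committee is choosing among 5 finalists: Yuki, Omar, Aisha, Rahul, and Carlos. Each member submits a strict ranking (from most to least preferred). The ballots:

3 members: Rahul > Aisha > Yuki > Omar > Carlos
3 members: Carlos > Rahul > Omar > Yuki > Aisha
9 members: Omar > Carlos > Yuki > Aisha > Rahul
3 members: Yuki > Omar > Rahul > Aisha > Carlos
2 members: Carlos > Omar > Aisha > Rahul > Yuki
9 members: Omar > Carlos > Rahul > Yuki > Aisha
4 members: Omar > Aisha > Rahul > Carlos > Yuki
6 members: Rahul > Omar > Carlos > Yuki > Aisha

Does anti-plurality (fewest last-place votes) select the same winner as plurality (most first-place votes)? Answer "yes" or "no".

Anti-plurality — last-place votes: Yuki 6, Omar 0, Aisha 18, Rahul 9, Carlos 6. Winner: Omar.
Plurality — first-place votes: Yuki 3, Omar 22, Aisha 0, Rahul 9, Carlos 5. Winner: Omar.
The two methods agree.

yes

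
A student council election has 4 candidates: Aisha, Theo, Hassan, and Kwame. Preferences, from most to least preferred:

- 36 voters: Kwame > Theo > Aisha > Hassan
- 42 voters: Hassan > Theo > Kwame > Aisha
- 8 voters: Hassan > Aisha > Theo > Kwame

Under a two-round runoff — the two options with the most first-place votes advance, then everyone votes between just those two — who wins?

Hassan

Round 1 first-place votes: Aisha 0, Theo 0, Hassan 50, Kwame 36.
Hassan and Kwame advance.
Runoff: Hassan is preferred to Kwame by 50 voters; Kwame by 36.
Hassan wins the runoff.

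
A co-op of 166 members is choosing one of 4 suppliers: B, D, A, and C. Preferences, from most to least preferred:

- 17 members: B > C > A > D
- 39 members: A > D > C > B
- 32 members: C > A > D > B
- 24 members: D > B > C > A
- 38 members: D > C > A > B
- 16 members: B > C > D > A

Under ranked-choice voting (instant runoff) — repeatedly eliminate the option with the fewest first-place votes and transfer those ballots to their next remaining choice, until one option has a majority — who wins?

A

Round 1: B 33, D 62, A 39, C 32. Eliminate C.
Round 2: B 33, D 62, A 71. Eliminate B.
Round 3: D 78, A 88. A has a majority.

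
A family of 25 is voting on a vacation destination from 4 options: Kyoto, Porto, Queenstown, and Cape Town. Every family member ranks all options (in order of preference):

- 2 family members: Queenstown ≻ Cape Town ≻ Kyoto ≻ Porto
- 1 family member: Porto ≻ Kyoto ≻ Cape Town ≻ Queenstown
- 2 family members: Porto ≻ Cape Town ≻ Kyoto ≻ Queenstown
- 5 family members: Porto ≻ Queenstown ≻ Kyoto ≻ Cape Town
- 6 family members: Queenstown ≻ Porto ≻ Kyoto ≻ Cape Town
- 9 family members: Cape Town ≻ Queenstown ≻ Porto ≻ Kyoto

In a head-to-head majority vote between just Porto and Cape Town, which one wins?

Porto

Voters preferring Porto to Cape Town: 14; preferring Cape Town to Porto: 11.
Porto wins the head-to-head.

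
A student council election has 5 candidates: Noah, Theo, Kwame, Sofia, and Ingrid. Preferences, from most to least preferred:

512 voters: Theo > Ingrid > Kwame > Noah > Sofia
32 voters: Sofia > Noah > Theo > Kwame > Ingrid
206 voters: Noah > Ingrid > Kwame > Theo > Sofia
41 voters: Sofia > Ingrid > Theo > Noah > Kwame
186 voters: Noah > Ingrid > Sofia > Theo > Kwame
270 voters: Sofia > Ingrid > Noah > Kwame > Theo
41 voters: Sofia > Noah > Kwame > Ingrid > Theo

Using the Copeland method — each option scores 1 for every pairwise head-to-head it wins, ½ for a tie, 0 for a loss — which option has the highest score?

Noah: beats Theo, Kwame, and Sofia; loses to Ingrid → score 3.
Theo: beats Kwame and Sofia; loses to Noah and Ingrid → score 2.
Kwame: beats Sofia; loses to Noah, Theo, and Ingrid → score 1.
Sofia: loses to Noah, Theo, Kwame, and Ingrid → score 0.
Ingrid: beats Noah, Theo, Kwame, and Sofia → score 4.
Ingrid has the best pairwise record.

Ingrid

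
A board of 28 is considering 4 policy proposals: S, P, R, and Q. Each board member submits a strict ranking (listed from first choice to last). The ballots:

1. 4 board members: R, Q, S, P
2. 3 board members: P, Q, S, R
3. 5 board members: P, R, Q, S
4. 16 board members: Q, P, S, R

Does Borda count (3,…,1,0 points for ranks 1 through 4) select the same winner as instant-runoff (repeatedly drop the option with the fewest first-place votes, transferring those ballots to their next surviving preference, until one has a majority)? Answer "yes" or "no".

yes

Borda — scores: S 23, P 56, R 22, Q 67. Winner: Q.
Instant-runoff — R1 S 0, P 8, R 4, Q 16 (Q winner). Winner: Q.
The two methods agree.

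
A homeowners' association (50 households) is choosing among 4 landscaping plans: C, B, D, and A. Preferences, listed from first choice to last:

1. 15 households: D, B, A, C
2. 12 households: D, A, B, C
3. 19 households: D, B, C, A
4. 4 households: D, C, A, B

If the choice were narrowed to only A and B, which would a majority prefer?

B

Voters preferring A to B: 16; preferring B to A: 34.
B wins the head-to-head.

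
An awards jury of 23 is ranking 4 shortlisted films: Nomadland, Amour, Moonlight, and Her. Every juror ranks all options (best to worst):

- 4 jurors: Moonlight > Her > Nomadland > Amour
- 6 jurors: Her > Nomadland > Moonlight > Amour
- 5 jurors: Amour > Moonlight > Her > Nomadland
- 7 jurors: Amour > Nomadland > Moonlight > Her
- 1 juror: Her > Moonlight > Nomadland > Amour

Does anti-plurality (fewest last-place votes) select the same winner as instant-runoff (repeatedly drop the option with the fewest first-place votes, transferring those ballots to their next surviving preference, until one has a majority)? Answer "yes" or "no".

no

Anti-plurality — last-place votes: Nomadland 5, Amour 11, Moonlight 0, Her 7. Winner: Moonlight.
Instant-runoff — R1 Nomadland 0, Amour 12, Moonlight 4, Her 7 (Amour winner). Winner: Amour.
The two methods disagree.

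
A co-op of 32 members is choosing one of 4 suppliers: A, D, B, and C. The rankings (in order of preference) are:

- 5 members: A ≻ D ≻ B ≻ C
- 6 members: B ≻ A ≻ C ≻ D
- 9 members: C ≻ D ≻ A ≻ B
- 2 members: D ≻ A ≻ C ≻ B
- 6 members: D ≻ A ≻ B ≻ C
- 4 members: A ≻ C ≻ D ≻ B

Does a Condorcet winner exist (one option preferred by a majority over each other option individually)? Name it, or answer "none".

none

Checking pairwise contests:
D beats A 17–15.
C beats D 19–13.
A beats B 26–6.
A beats C 23–9.
Every option loses at least one head-to-head, so there is no Condorcet winner.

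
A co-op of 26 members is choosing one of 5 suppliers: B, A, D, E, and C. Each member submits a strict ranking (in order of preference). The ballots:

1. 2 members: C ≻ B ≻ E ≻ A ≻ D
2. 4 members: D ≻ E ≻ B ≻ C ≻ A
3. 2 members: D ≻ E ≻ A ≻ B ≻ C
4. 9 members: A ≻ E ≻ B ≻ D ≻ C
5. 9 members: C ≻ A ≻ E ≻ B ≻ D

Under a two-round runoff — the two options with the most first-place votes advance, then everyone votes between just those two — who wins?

Round 1 first-place votes: B 0, A 9, D 6, E 0, C 11.
C and A advance.
Runoff: C is preferred to A by 15 voters; A by 11.
C wins the runoff.

C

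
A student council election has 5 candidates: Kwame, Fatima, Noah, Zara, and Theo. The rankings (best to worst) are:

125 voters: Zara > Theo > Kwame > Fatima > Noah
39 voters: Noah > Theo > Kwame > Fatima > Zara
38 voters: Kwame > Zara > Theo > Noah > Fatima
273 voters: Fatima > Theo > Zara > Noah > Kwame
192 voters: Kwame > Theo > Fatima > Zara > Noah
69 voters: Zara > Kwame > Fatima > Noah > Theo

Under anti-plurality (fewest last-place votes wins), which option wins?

Fatima

Last-place votes: Kwame 273, Fatima 38, Noah 317, Zara 39, Theo 69.
Fatima is ranked last by the fewest voters, so Fatima wins.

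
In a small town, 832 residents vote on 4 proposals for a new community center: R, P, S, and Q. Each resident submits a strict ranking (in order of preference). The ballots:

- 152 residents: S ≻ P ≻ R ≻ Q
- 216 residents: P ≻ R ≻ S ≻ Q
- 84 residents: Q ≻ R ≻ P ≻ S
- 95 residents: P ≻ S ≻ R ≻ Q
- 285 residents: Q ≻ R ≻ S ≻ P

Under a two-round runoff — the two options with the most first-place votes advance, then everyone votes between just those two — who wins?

P

Round 1 first-place votes: R 0, P 311, S 152, Q 369.
Q and P advance.
Runoff: Q is preferred to P by 369 voters; P by 463.
P wins the runoff.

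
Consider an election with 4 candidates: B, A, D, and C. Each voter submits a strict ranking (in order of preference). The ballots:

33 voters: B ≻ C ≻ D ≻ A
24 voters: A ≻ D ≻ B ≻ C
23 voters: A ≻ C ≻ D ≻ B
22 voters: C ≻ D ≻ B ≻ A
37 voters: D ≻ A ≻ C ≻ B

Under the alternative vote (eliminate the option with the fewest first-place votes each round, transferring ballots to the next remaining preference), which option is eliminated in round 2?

B

Round 1: B 33, A 47, D 37, C 22. Eliminate C.
Round 2: B 33, A 47, D 59. Eliminate B.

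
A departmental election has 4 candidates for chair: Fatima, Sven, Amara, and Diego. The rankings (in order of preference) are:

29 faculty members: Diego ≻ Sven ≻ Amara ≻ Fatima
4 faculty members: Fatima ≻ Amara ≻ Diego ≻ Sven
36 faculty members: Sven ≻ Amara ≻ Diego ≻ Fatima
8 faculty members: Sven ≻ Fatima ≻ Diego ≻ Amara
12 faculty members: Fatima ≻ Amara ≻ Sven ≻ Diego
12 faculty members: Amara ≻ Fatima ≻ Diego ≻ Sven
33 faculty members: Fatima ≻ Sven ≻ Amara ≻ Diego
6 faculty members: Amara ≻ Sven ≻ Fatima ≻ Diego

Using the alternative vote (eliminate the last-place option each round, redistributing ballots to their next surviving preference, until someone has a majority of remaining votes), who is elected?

Round 1: Fatima 49, Sven 44, Amara 18, Diego 29. Eliminate Amara.
Round 2: Fatima 61, Sven 50, Diego 29. Eliminate Diego.
Round 3: Fatima 61, Sven 79. Sven has a majority.

Sven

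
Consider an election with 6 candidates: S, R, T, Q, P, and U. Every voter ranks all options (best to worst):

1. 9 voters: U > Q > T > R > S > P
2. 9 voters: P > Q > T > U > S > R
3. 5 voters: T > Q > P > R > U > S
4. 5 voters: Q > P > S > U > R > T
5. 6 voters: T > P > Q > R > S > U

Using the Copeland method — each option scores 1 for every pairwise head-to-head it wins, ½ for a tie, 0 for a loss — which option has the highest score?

Q

S: loses to R, T, Q, P, and U → score 0.
R: beats S; loses to T, Q, P, and U → score 1.
T: beats S, R, P, and U; loses to Q → score 4.
Q: beats S, R, T, P, and U → score 5.
P: beats S, R, and U; loses to T and Q → score 3.
U: beats S and R; loses to T, Q, and P → score 2.
Q has the best pairwise record.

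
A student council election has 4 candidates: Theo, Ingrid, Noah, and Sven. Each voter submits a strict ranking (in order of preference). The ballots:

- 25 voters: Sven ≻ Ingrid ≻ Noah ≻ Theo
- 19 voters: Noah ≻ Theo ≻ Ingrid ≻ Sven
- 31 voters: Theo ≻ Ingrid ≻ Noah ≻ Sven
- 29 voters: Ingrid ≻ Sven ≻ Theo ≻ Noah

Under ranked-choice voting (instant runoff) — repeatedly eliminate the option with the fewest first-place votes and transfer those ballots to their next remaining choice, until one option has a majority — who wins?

Round 1: Theo 31, Ingrid 29, Noah 19, Sven 25. Eliminate Noah.
Round 2: Theo 50, Ingrid 29, Sven 25. Eliminate Sven.
Round 3: Theo 50, Ingrid 54. Ingrid has a majority.

Ingrid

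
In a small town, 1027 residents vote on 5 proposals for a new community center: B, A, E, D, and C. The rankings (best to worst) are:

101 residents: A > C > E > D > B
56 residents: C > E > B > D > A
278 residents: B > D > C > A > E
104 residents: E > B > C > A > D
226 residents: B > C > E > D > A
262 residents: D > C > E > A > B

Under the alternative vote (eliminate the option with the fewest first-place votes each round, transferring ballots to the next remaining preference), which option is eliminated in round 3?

Round 1: B 504, A 101, E 104, D 262, C 56. Eliminate C.
Round 2: B 504, A 101, E 160, D 262. Eliminate A.
Round 3: B 504, E 261, D 262. Eliminate E.

E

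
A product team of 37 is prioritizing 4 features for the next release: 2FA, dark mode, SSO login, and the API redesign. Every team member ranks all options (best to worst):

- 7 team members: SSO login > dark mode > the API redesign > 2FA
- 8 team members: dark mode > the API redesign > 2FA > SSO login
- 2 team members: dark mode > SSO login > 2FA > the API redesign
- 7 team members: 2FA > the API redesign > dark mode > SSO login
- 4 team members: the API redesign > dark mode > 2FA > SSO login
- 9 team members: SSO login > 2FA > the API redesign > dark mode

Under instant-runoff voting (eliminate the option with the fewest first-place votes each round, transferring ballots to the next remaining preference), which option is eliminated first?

the API redesign

Round 1: 2FA 7, dark mode 10, SSO login 16, the API redesign 4. Eliminate the API redesign.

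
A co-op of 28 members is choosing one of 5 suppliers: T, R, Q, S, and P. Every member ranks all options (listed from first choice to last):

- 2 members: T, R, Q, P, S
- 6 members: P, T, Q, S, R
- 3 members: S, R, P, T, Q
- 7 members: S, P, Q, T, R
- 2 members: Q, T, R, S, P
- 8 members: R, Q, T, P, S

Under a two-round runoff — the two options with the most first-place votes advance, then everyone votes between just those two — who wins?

S

Round 1 first-place votes: T 2, R 8, Q 2, S 10, P 6.
S and R advance.
Runoff: S is preferred to R by 16 voters; R by 12.
S wins the runoff.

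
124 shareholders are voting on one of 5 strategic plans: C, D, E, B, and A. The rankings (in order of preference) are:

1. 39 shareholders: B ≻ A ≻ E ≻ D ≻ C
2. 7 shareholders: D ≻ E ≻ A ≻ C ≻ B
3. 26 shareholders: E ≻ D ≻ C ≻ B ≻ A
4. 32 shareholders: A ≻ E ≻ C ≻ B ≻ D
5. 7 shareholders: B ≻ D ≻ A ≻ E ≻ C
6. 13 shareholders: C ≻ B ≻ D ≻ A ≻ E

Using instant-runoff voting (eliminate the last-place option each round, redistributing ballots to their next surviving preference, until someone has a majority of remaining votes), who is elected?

Round 1: C 13, D 7, E 26, B 46, A 32. Eliminate D.
Round 2: C 13, E 33, B 46, A 32. Eliminate C.
Round 3: E 33, B 59, A 32. Eliminate A.
Round 4: E 65, B 59. E has a majority.

E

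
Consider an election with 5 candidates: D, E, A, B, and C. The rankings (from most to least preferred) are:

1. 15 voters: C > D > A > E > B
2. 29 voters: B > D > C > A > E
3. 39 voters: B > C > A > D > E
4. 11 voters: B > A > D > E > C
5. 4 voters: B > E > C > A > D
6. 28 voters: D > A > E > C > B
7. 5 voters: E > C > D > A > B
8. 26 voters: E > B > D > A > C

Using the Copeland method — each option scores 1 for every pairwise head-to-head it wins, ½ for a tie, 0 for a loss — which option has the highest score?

B

D: beats E, A, and C; loses to B → score 3.
E: loses to D, A, B, and C → score 0.
A: beats E; loses to D, B, and C → score 1.
B: beats D, E, A, and C → score 4.
C: beats E and A; loses to D and B → score 2.
B has the best pairwise record.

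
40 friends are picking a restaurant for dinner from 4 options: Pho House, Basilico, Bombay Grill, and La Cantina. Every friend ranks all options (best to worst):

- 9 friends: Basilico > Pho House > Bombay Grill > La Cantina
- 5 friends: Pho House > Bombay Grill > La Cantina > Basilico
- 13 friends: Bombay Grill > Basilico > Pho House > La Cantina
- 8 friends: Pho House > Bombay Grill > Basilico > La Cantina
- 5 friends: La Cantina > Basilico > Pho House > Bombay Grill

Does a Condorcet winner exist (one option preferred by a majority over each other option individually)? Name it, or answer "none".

Checking pairwise contests:
Basilico beats Pho House 27–13.
Bombay Grill beats Basilico 26–14.
Pho House beats Bombay Grill 27–13.
Pho House beats La Cantina 35–5.
Every option loses at least one head-to-head, so there is no Condorcet winner.

none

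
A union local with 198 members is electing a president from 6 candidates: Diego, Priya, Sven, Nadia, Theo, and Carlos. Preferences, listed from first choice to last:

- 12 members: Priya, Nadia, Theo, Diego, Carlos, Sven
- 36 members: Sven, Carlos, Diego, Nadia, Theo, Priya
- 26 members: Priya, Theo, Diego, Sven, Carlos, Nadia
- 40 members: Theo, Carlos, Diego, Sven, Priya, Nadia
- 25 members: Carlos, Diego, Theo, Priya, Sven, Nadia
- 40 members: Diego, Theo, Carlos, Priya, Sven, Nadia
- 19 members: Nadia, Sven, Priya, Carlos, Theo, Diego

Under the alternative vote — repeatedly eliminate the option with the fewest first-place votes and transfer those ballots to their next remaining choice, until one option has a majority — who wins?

Round 1: Diego 40, Priya 38, Sven 36, Nadia 19, Theo 40, Carlos 25. Eliminate Nadia.
Round 2: Diego 40, Priya 38, Sven 55, Theo 40, Carlos 25. Eliminate Carlos.
Round 3: Diego 65, Priya 38, Sven 55, Theo 40. Eliminate Priya.
Round 4: Diego 65, Sven 55, Theo 78. Eliminate Sven.
Round 5: Diego 101, Theo 97. Diego has a majority.

Diego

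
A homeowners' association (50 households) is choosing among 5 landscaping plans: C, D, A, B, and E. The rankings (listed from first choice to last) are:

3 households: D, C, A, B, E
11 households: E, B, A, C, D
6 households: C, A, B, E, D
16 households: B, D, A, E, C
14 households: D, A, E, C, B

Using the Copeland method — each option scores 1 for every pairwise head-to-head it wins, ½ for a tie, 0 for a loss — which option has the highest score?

C: loses to D, A, B, and E → score 0.
D: beats C, A, and E; loses to B → score 3.
A: beats C and E; loses to D and B → score 2.
B: beats C, D, and A; ties E → score 3.5.
E: beats C; ties B; loses to D and A → score 1.5.
B has the best pairwise record.

B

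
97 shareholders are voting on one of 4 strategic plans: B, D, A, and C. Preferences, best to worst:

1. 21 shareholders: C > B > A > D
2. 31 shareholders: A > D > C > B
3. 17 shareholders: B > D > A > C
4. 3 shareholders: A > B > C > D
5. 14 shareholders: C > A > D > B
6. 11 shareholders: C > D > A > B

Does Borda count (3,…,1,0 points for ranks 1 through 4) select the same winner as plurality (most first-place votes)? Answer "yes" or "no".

Borda — scores: B 99, D 132, A 179, C 172. Winner: A.
Plurality — first-place votes: B 17, D 0, A 34, C 46. Winner: C.
The two methods disagree.

no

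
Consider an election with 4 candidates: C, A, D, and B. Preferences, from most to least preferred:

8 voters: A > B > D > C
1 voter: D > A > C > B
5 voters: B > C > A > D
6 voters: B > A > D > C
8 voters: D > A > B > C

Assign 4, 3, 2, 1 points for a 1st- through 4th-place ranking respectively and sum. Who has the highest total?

C: 8·1 + 1·2 + 5·3 + 6·1 + 8·1 = 39
A: 8·4 + 1·3 + 5·2 + 6·3 + 8·3 = 87
D: 8·2 + 1·4 + 5·1 + 6·2 + 8·4 = 69
B: 8·3 + 1·1 + 5·4 + 6·4 + 8·2 = 85
A has the highest Borda score (87).

A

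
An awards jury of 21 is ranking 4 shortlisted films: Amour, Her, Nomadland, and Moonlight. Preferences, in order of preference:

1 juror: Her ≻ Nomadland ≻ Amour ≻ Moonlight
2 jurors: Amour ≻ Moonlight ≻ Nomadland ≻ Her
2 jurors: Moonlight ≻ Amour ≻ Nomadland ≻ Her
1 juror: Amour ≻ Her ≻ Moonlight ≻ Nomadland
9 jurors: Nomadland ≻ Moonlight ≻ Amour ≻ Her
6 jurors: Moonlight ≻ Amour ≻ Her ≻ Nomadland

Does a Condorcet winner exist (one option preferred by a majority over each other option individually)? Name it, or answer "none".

Moonlight

Moonlight vs Amour: 17–4 for Moonlight.
Moonlight vs Her: 19–2 for Moonlight.
Moonlight vs Nomadland: 11–10 for Moonlight.
Moonlight beats every other option head-to-head.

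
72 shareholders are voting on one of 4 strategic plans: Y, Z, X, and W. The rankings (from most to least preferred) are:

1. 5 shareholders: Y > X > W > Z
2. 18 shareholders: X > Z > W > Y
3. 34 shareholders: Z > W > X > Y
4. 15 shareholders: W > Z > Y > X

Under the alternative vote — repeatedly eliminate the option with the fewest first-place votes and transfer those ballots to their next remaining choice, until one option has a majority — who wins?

Round 1: Y 5, Z 34, X 18, W 15. Eliminate Y.
Round 2: Z 34, X 23, W 15. Eliminate W.
Round 3: Z 49, X 23. Z has a majority.

Z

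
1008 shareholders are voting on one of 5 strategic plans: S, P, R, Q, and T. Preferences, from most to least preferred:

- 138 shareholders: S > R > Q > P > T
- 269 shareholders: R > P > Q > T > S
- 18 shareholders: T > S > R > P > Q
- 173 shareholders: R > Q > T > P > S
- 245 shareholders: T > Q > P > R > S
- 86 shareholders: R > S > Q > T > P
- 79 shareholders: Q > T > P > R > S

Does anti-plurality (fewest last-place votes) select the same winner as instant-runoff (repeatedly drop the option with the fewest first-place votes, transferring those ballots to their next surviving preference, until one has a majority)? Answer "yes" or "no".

yes

Anti-plurality — last-place votes: S 766, P 86, R 0, Q 18, T 138. Winner: R.
Instant-runoff — R1 S 138, P 0, R 528, Q 79, T 263 (R winner). Winner: R.
The two methods agree.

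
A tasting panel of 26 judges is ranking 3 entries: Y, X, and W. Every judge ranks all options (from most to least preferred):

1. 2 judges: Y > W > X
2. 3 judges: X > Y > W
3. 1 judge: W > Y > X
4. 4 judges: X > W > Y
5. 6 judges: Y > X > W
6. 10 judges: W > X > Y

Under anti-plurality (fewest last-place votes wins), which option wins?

Last-place votes: Y 14, X 3, W 9.
X is ranked last by the fewest voters, so X wins.

X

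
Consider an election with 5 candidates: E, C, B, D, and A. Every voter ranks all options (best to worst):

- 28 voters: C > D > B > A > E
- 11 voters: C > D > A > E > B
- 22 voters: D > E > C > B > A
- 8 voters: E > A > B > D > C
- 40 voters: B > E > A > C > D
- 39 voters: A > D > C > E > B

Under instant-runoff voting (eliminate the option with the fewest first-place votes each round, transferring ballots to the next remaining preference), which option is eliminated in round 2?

Round 1: E 8, C 39, B 40, D 22, A 39. Eliminate E.
Round 2: C 39, B 40, D 22, A 47. Eliminate D.

D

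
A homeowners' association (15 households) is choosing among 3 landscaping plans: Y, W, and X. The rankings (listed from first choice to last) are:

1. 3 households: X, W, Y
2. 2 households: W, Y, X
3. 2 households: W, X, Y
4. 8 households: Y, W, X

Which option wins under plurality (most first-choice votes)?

Y

First-place votes: Y 8, W 4, X 3.
Y has the most first-place votes.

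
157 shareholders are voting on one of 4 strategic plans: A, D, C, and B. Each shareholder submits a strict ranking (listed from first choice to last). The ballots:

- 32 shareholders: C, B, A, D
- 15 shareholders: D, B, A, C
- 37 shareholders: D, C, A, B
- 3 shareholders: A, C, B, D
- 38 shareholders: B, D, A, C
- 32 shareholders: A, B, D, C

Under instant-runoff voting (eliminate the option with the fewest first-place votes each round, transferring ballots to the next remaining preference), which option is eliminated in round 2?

Round 1: A 35, D 52, C 32, B 38. Eliminate C.
Round 2: A 35, D 52, B 70. Eliminate A.

A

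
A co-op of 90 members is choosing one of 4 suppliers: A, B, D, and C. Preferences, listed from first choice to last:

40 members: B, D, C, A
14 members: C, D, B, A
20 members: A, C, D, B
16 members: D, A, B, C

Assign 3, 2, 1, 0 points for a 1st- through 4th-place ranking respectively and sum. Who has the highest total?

A: 40·0 + 14·0 + 20·3 + 16·2 = 92
B: 40·3 + 14·1 + 20·0 + 16·1 = 150
D: 40·2 + 14·2 + 20·1 + 16·3 = 176
C: 40·1 + 14·3 + 20·2 + 16·0 = 122
D has the highest Borda score (176).

D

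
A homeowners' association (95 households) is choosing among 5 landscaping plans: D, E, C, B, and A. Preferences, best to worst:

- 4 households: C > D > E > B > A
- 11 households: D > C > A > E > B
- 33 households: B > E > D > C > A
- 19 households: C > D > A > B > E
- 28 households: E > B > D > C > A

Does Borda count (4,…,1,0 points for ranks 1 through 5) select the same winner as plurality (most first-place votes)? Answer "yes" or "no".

Borda — scores: D 235, E 230, C 186, B 239, A 60. Winner: B.
Plurality — first-place votes: D 11, E 28, C 23, B 33, A 0. Winner: B.
The two methods agree.

yes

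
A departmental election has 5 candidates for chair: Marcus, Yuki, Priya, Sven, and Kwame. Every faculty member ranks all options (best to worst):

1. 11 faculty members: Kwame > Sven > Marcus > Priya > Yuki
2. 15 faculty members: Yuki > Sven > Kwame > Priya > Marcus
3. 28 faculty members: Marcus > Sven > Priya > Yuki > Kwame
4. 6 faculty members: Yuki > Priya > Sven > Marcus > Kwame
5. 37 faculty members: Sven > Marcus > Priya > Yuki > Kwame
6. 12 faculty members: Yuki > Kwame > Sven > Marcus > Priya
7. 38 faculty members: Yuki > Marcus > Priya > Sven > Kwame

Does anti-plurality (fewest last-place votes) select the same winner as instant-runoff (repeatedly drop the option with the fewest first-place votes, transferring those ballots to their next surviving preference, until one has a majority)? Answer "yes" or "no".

Anti-plurality — last-place votes: Marcus 15, Yuki 11, Priya 12, Sven 0, Kwame 109. Winner: Sven.
Instant-runoff — R1 Marcus 28, Yuki 71, Priya 0, Sven 37, Kwame 11 (Priya out); R2 Marcus 28, Yuki 71, Sven 37, Kwame 11 (Kwame out); R3 Marcus 28, Yuki 71, Sven 48 (Marcus out); R4 Yuki 71, Sven 76 (Sven winner). Winner: Sven.
The two methods agree.

yes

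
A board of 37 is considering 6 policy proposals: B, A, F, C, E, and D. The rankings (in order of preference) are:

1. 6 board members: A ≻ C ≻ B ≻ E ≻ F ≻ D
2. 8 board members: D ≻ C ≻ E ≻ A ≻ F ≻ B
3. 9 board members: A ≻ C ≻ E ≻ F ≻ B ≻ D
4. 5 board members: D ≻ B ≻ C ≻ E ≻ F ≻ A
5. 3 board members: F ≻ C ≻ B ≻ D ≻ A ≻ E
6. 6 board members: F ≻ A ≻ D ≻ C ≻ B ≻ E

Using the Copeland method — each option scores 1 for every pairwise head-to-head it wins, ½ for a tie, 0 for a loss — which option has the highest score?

A

B: beats E; loses to A, F, C, and D → score 1.
A: beats B, F, C, E, and D → score 5.
F: beats B and D; loses to A, C, and E → score 2.
C: beats B, F, and E; loses to A and D → score 3.
E: beats F; loses to B, A, C, and D → score 1.
D: beats B, C, and E; loses to A and F → score 3.
A has the best pairwise record.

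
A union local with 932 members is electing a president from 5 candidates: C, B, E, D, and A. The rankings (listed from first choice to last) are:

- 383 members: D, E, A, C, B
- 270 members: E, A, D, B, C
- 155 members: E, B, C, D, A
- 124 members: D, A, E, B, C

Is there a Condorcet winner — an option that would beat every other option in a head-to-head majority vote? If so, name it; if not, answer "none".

D vs C: 777–155 for D.
D vs B: 777–155 for D.
D vs E: 507–425 for D.
D vs A: 662–270 for D.
D beats every other option head-to-head.

D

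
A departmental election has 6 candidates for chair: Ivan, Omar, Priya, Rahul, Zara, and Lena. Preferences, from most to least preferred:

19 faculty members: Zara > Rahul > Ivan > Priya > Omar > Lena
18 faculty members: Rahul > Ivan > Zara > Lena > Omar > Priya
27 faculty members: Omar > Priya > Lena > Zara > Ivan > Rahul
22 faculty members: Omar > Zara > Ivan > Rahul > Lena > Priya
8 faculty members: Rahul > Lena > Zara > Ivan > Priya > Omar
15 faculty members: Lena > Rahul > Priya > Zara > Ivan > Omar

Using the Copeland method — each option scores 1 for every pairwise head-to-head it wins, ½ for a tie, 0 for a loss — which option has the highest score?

Ivan: beats Omar, Priya, and Lena; loses to Rahul and Zara → score 3.
Omar: beats Priya and Lena; loses to Ivan, Rahul, and Zara → score 2.
Priya: loses to Ivan, Omar, Rahul, Zara, and Lena → score 0.
Rahul: beats Ivan, Omar, Priya, and Lena; loses to Zara → score 4.
Zara: beats Ivan, Omar, Priya, Rahul, and Lena → score 5.
Lena: beats Priya; loses to Ivan, Omar, Rahul, and Zara → score 1.
Zara has the best pairwise record.

Zara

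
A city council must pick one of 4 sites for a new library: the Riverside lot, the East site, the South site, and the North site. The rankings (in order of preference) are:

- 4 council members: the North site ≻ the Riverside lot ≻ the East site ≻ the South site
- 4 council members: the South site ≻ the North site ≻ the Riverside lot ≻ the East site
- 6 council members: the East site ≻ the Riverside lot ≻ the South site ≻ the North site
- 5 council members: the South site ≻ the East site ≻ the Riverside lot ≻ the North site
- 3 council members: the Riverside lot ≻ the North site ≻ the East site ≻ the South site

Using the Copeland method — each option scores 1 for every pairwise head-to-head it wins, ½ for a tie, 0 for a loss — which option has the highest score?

the Riverside lot: beats the South site and the North site; ties the East site → score 2.5.
the East site: beats the South site; ties the Riverside lot and the North site → score 2.
the South site: beats the North site; loses to the Riverside lot and the East site → score 1.
the North site: ties the East site; loses to the Riverside lot and the South site → score 0.5.
the Riverside lot has the best pairwise record.

the Riverside lot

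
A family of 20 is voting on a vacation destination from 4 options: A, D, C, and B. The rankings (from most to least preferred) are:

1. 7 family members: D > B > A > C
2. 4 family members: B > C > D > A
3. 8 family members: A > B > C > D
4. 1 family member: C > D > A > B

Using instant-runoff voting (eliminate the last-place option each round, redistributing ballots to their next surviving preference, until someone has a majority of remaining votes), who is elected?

Round 1: A 8, D 7, C 1, B 4. Eliminate C.
Round 2: A 8, D 8, B 4. Eliminate B.
Round 3: A 8, D 12. D has a majority.

D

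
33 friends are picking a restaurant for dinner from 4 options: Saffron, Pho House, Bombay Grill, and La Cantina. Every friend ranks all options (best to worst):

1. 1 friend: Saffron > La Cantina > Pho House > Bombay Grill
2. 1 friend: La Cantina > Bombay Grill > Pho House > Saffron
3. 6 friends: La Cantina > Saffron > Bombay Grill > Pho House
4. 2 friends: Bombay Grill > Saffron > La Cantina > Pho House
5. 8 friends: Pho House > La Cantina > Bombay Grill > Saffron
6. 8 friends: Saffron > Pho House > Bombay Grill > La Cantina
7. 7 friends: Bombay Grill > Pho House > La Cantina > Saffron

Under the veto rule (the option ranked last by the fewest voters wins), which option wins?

Last-place votes: Saffron 16, Pho House 8, Bombay Grill 1, La Cantina 8.
Bombay Grill is ranked last by the fewest voters, so Bombay Grill wins.

Bombay Grill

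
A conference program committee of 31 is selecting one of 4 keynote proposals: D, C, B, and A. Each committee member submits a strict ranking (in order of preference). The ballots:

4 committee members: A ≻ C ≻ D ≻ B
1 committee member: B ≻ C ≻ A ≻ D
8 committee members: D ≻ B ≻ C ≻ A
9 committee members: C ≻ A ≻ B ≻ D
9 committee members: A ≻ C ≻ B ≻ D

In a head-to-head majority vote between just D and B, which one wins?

B

Voters preferring D to B: 12; preferring B to D: 19.
B wins the head-to-head.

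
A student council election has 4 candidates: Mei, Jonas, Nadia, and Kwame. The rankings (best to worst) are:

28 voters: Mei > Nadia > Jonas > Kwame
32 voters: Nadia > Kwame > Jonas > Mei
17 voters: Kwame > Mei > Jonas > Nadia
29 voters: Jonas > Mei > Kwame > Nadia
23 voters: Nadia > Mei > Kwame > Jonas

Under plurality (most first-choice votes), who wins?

Nadia

First-place votes: Mei 28, Jonas 29, Nadia 55, Kwame 17.
Nadia has the most first-place votes.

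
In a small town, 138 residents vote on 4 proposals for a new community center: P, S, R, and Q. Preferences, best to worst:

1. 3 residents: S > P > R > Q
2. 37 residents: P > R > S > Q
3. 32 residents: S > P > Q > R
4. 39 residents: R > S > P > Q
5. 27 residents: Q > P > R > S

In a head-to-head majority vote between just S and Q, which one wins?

Voters preferring S to Q: 111; preferring Q to S: 27.
S wins the head-to-head.

S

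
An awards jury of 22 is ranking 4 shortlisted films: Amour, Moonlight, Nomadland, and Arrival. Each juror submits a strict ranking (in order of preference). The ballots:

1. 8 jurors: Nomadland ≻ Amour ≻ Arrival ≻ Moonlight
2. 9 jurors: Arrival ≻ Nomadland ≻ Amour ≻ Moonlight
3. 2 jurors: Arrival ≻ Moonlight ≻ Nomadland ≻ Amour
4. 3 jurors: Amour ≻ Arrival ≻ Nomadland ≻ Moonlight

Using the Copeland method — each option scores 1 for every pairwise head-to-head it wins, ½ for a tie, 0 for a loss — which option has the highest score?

Arrival

Amour: beats Moonlight; ties Arrival; loses to Nomadland → score 1.5.
Moonlight: loses to Amour, Nomadland, and Arrival → score 0.
Nomadland: beats Amour and Moonlight; loses to Arrival → score 2.
Arrival: beats Moonlight and Nomadland; ties Amour → score 2.5.
Arrival has the best pairwise record.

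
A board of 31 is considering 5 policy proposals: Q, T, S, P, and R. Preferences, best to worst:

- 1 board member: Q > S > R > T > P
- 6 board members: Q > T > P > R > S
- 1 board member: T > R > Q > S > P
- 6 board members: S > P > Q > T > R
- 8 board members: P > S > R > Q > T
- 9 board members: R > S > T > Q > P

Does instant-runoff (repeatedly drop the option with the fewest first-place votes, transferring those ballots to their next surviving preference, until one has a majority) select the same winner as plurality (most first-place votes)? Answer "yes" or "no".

no

Instant-runoff — R1 Q 7, T 1, S 6, P 8, R 9 (T out); R2 Q 7, S 6, P 8, R 10 (S out); R3 Q 7, P 14, R 10 (Q out); R4 P 20, R 11 (P winner). Winner: P.
Plurality — first-place votes: Q 7, T 1, S 6, P 8, R 9. Winner: R.
The two methods disagree.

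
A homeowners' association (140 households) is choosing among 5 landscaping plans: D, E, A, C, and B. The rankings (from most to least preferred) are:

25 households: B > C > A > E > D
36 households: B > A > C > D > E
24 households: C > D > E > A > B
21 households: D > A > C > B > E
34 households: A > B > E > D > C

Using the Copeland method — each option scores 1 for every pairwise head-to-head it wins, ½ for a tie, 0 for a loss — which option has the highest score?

D: beats E; loses to A, C, and B → score 1.
E: loses to D, A, C, and B → score 0.
A: beats D, E, C, and B → score 4.
C: beats D and E; loses to A and B → score 2.
B: beats D, E, and C; loses to A → score 3.
A has the best pairwise record.

A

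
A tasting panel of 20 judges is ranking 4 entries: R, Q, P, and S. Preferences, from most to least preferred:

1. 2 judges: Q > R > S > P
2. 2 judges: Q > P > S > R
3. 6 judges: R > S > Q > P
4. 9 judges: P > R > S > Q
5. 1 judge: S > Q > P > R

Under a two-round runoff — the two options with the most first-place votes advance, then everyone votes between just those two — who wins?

P

Round 1 first-place votes: R 6, Q 4, P 9, S 1.
P and R advance.
Runoff: P is preferred to R by 12 voters; R by 8.
P wins the runoff.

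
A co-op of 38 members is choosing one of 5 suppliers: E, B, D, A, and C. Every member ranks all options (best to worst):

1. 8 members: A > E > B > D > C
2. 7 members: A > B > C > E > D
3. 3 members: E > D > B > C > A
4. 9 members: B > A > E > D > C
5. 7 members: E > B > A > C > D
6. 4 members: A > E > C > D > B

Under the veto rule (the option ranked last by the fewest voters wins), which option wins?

E

Last-place votes: E 0, B 4, D 14, A 3, C 17.
E is ranked last by the fewest voters, so E wins.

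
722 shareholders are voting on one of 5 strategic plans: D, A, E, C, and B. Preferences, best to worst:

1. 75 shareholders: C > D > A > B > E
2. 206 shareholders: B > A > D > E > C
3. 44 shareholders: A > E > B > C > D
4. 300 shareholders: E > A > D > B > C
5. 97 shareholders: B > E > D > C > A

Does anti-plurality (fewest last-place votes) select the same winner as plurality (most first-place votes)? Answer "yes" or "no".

yes

Anti-plurality — last-place votes: D 44, A 97, E 75, C 506, B 0. Winner: B.
Plurality — first-place votes: D 0, A 44, E 300, C 75, B 303. Winner: B.
The two methods agree.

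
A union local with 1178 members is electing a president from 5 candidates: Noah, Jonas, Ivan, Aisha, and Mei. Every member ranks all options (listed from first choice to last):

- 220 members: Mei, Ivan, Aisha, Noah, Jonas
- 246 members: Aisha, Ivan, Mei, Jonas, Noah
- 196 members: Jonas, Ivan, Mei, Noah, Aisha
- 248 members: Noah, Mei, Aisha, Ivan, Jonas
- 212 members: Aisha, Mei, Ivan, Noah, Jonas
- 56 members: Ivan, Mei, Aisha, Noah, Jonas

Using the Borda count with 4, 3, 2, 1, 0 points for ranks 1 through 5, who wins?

Noah: 220·1 + 246·0 + 196·1 + 248·4 + 212·1 + 56·1 = 1676
Jonas: 220·0 + 246·1 + 196·4 + 248·0 + 212·0 + 56·0 = 1030
Ivan: 220·3 + 246·3 + 196·3 + 248·1 + 212·2 + 56·4 = 2882
Aisha: 220·2 + 246·4 + 196·0 + 248·2 + 212·4 + 56·2 = 2880
Mei: 220·4 + 246·2 + 196·2 + 248·3 + 212·3 + 56·3 = 3312
Mei has the highest Borda score (3312).

Mei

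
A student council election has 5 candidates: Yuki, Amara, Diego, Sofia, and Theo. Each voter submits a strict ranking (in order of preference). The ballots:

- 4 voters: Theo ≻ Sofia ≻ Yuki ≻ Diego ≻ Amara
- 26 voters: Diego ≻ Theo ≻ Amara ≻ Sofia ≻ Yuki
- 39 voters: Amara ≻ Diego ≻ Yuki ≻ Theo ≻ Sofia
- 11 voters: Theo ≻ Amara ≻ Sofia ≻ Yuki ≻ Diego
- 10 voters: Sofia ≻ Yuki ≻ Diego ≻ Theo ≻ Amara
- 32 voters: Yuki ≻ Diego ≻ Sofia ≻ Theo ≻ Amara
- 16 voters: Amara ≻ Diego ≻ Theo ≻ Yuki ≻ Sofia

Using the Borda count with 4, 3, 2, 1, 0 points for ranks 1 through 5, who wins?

Diego

Yuki: 4·2 + 26·0 + 39·2 + 11·1 + 10·3 + 32·4 + 16·1 = 271
Amara: 4·0 + 26·2 + 39·4 + 11·3 + 10·0 + 32·0 + 16·4 = 305
Diego: 4·1 + 26·4 + 39·3 + 11·0 + 10·2 + 32·3 + 16·3 = 389
Sofia: 4·3 + 26·1 + 39·0 + 11·2 + 10·4 + 32·2 + 16·0 = 164
Theo: 4·4 + 26·3 + 39·1 + 11·4 + 10·1 + 32·1 + 16·2 = 251
Diego has the highest Borda score (389).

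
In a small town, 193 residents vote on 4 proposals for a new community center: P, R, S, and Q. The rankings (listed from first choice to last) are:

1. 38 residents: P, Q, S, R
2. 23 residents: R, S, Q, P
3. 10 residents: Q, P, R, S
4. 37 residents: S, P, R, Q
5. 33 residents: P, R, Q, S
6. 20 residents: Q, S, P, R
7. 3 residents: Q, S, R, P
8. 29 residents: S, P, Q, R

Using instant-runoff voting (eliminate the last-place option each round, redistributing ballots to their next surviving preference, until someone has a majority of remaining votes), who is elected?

S

Round 1: P 71, R 23, S 66, Q 33. Eliminate R.
Round 2: P 71, S 89, Q 33. Eliminate Q.
Round 3: P 81, S 112. S has a majority.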